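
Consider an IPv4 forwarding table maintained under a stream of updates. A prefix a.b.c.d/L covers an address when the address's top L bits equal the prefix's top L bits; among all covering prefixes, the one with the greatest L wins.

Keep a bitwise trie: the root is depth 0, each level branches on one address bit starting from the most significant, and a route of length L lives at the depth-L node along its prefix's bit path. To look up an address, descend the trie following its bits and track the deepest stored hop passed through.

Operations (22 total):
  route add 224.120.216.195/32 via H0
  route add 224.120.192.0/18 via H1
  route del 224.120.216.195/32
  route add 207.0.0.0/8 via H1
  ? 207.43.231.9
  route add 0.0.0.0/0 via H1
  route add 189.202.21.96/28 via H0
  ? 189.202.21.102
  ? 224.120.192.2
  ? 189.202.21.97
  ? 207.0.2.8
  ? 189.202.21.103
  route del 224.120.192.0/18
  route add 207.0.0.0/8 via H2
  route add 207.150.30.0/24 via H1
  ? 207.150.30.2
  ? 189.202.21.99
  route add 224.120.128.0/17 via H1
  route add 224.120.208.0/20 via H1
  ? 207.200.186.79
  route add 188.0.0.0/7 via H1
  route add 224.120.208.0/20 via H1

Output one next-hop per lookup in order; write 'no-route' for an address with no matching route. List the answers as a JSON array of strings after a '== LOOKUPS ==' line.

Process each operation:
  + 224.120.216.195/32 (H0) depth=32
  + 224.120.192.0/18 (H1) depth=18
  - 224.120.216.195/32 clear@32
  + 207.0.0.0/8 (H1) depth=8
  lookup 207.43.231.9: bits 11001111 walk d0:-→d1:-→d2:-→d3:-→d4:-→d5:-→d6:-→d7:-→d8:H1 -> H1
  + 0.0.0.0/0 (H1) depth=0
  + 189.202.21.96/28 (H0) depth=28
  lookup 189.202.21.102: bits 1011110111001010000101010110 walk d0:H1→d1:-→d2:-→d3:-→d4:-→d5:-→d6:-→d7:-→d8:-→d9:-→d10:-→d11:-→d12:-→d13:-→d14:-→d15:-→d16:-→d17:-→d18:-→d19:-→d20:-→d21:-→d22:-→d23:-→d24:-→d25:-→d26:-→d27:-→d28:H0 -> H0
  lookup 224.120.192.2: bits 1110000001111000110 walk d0:H1→d1:-→d2:-→d3:-→d4:-→d5:-→d6:-→d7:-→d8:-→d9:-→d10:-→d11:-→d12:-→d13:-→d14:-→d15:-→d16:-→d17:-→d18:H1→d19:- -> H1
  lookup 189.202.21.97: bits 1011110111001010000101010110 walk d0:H1→d1:-→d2:-→d3:-→d4:-→d5:-→d6:-→d7:-→d8:-→d9:-→d10:-→d11:-→d12:-→d13:-→d14:-→d15:-→d16:-→d17:-→d18:-→d19:-→d20:-→d21:-→d22:-→d23:-→d24:-→d25:-→d26:-→d27:-→d28:H0 -> H0
  lookup 207.0.2.8: bits 11001111 walk d0:H1→d1:-→d2:-→d3:-→d4:-→d5:-→d6:-→d7:-→d8:H1 -> H1
  lookup 189.202.21.103: bits 1011110111001010000101010110 walk d0:H1→d1:-→d2:-→d3:-→d4:-→d5:-→d6:-→d7:-→d8:-→d9:-→d10:-→d11:-→d12:-→d13:-→d14:-→d15:-→d16:-→d17:-→d18:-→d19:-→d20:-→d21:-→d22:-→d23:-→d24:-→d25:-→d26:-→d27:-→d28:H0 -> H0
  - 224.120.192.0/18 clear@18
  + 207.0.0.0/8 (H2) depth=8
  + 207.150.30.0/24 (H1) depth=24
  lookup 207.150.30.2: bits 110011111001011000011110 walk d0:H1→d1:-→d2:-→d3:-→d4:-→d5:-→d6:-→d7:-→d8:H2→d9:-→d10:-→d11:-→d12:-→d13:-→d14:-→d15:-→d16:-→d17:-→d18:-→d19:-→d20:-→d21:-→d22:-→d23:-→d24:H1 -> H1
  lookup 189.202.21.99: bits 1011110111001010000101010110 walk d0:H1→d1:-→d2:-→d3:-→d4:-→d5:-→d6:-→d7:-→d8:-→d9:-→d10:-→d11:-→d12:-→d13:-→d14:-→d15:-→d16:-→d17:-→d18:-→d19:-→d20:-→d21:-→d22:-→d23:-→d24:-→d25:-→d26:-→d27:-→d28:H0 -> H0
  + 224.120.128.0/17 (H1) depth=17
  + 224.120.208.0/20 (H1) depth=20
  lookup 207.200.186.79: bits 110011111 walk d0:H1→d1:-→d2:-→d3:-→d4:-→d5:-→d6:-→d7:-→d8:H2→d9:- -> H2
  + 188.0.0.0/7 (H1) depth=7
  + 224.120.208.0/20 (H1) depth=20

== LOOKUPS ==
["H1","H0","H1","H0","H1","H0","H1","H0","H2"]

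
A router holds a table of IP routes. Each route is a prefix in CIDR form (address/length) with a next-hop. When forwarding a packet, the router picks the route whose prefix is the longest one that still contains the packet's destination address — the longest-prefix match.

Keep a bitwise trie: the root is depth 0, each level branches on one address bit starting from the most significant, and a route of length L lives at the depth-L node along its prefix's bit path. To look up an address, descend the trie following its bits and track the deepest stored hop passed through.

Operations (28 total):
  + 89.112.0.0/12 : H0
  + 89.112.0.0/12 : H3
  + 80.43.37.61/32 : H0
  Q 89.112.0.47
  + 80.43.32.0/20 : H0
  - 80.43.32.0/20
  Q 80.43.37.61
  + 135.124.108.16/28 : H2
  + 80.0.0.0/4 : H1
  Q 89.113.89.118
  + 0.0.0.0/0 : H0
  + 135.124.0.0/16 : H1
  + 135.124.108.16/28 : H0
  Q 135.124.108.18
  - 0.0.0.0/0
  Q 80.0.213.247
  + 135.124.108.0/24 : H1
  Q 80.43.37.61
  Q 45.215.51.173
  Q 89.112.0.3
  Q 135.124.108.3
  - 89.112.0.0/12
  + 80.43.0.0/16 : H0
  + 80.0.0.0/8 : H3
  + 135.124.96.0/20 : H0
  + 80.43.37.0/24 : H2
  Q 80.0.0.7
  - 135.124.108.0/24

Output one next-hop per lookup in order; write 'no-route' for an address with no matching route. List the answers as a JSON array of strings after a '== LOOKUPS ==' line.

Apply in order:
  add 89.112.0.0/12 -> H0 at depth 12
  add 89.112.0.0/12 -> H3 at depth 12
  add 80.43.37.61/32 -> H0 at depth 32
  ? 89.112.0.47  path d0:-→d1:-→d2:-→d3:-→d4:-→d5:-→d6:-→d7:-→d8:-→d9:-→d10:-→d11:-→d12:H3  best=H3
  add 80.43.32.0/20 -> H0 at depth 20
  - 80.43.32.0/20 clear@20
  ? 80.43.37.61  path d0:-→d1:-→d2:-→d3:-→d4:-→d5:-→d6:-→d7:-→d8:-→d9:-→d10:-→d11:-→d12:-→d13:-→d14:-→d15:-→d16:-→d17:-→d18:-→d19:-→d20:-→d21:-→d22:-→d23:-→d24:-→d25:-→d26:-→d27:-→d28:-→d29:-→d30:-→d31:-→d32:H0  best=H0
  add 135.124.108.16/28 -> H2 at depth 28
  add 80.0.0.0/4 -> H1 at depth 4
  ? 89.113.89.118  path d0:-→d1:-→d2:-→d3:-→d4:H1→d5:-→d6:-→d7:-→d8:-→d9:-→d10:-→d11:-→d12:H3  best=H3
  add 0.0.0.0/0 -> H0 at depth 0
  add 135.124.0.0/16 -> H1 at depth 16
  add 135.124.108.16/28 -> H0 at depth 28
  ? 135.124.108.18  path d0:H0→d1:-→d2:-→d3:-→d4:-→d5:-→d6:-→d7:-→d8:-→d9:-→d10:-→d11:-→d12:-→d13:-→d14:-→d15:-→d16:H1→d17:-→d18:-→d19:-→d20:-→d21:-→d22:-→d23:-→d24:-→d25:-→d26:-→d27:-→d28:H0  best=H0
  - 0.0.0.0/0 clear@0
  ? 80.0.213.247  path d0:-→d1:-→d2:-→d3:-→d4:H1→d5:-→d6:-→d7:-→d8:-→d9:-→d10:-  best=H1
  add 135.124.108.0/24 -> H1 at depth 24
  ? 80.43.37.61  path d0:-→d1:-→d2:-→d3:-→d4:H1→d5:-→d6:-→d7:-→d8:-→d9:-→d10:-→d11:-→d12:-→d13:-→d14:-→d15:-→d16:-→d17:-→d18:-→d19:-→d20:-→d21:-→d22:-→d23:-→d24:-→d25:-→d26:-→d27:-→d28:-→d29:-→d30:-→d31:-→d32:H0  best=H0
  ? 45.215.51.173  path d0:-→d1:-  best=no-route
  ? 89.112.0.3  path d0:-→d1:-→d2:-→d3:-→d4:H1→d5:-→d6:-→d7:-→d8:-→d9:-→d10:-→d11:-→d12:H3  best=H3
  ? 135.124.108.3  path d0:-→d1:-→d2:-→d3:-→d4:-→d5:-→d6:-→d7:-→d8:-→d9:-→d10:-→d11:-→d12:-→d13:-→d14:-→d15:-→d16:H1→d17:-→d18:-→d19:-→d20:-→d21:-→d22:-→d23:-→d24:H1→d25:-→d26:-→d27:-  best=H1
  - 89.112.0.0/12 clear@12
  add 80.43.0.0/16 -> H0 at depth 16
  add 80.0.0.0/8 -> H3 at depth 8
  add 135.124.96.0/20 -> H0 at depth 20
  add 80.43.37.0/24 -> H2 at depth 24
  ? 80.0.0.7  path d0:-→d1:-→d2:-→d3:-→d4:H1→d5:-→d6:-→d7:-→d8:H3→d9:-→d10:-  best=H3
  - 135.124.108.0/24 clear@24

== LOOKUPS ==
["H3","H0","H3","H0","H1","H0","no-route","H3","H1","H3"]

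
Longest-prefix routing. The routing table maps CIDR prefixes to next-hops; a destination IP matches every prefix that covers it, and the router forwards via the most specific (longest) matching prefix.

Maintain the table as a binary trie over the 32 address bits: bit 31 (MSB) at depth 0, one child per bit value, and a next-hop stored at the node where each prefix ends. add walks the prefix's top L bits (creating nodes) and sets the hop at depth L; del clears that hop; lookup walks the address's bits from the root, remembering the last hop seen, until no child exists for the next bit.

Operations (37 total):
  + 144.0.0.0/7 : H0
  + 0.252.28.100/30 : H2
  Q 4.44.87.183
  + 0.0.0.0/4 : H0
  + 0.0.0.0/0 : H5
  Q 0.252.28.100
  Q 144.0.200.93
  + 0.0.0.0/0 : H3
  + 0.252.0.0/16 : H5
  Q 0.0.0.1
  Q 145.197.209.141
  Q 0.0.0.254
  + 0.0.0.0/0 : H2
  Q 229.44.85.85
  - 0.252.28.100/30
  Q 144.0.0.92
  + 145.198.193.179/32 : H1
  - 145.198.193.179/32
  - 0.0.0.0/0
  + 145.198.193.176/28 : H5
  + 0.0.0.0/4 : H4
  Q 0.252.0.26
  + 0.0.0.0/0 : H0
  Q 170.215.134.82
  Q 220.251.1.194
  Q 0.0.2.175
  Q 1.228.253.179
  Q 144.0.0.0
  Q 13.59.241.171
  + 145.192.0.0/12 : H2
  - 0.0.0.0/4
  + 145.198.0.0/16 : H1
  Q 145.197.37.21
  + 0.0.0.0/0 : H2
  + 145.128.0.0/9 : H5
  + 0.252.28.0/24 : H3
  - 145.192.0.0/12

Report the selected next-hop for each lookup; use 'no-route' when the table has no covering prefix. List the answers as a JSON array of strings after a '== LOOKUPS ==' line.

Trace:
  add 144.0.0.0/7 -> H0 at depth 7
  add 0.252.28.100/30 -> H2 at depth 30
  lookup 4.44.87.183: bits 00000 walk d0:-→d1:-→d2:-→d3:-→d4:-→d5:- -> no-route
  add 0.0.0.0/4 -> H0 at depth 4
  add 0.0.0.0/0 -> H5 at depth 0
  lookup 0.252.28.100: bits 000000001111110000011100011001 walk d0:H5→d1:-→d2:-→d3:-→d4:H0→d5:-→d6:-→d7:-→d8:-→d9:-→d10:-→d11:-→d12:-→d13:-→d14:-→d15:-→d16:-→d17:-→d18:-→d19:-→d20:-→d21:-→d22:-→d23:-→d24:-→d25:-→d26:-→d27:-→d28:-→d29:-→d30:H2 -> H2
  lookup 144.0.200.93: bits 1001000 walk d0:H5→d1:-→d2:-→d3:-→d4:-→d5:-→d6:-→d7:H0 -> H0
  add 0.0.0.0/0 -> H3 at depth 0
  add 0.252.0.0/16 -> H5 at depth 16
  lookup 0.0.0.1: bits 00000000 walk d0:H3→d1:-→d2:-→d3:-→d4:H0→d5:-→d6:-→d7:-→d8:- -> H0
  lookup 145.197.209.141: bits 1001000 walk d0:H3→d1:-→d2:-→d3:-→d4:-→d5:-→d6:-→d7:H0 -> H0
  lookup 0.0.0.254: bits 00000000 walk d0:H3→d1:-→d2:-→d3:-→d4:H0→d5:-→d6:-→d7:-→d8:- -> H0
  add 0.0.0.0/0 -> H2 at depth 0
  lookup 229.44.85.85: bits 1 walk d0:H2→d1:- -> H2
  del 0.252.28.100/30 (clear depth 30)
  lookup 144.0.0.92: bits 1001000 walk d0:H2→d1:-→d2:-→d3:-→d4:-→d5:-→d6:-→d7:H0 -> H0
  add 145.198.193.179/32 -> H1 at depth 32
  del 145.198.193.179/32 (clear depth 32)
  del 0.0.0.0/0 (clear depth 0)
  add 145.198.193.176/28 -> H5 at depth 28
  add 0.0.0.0/4 -> H4 at depth 4
  lookup 0.252.0.26: bits 0000000011111100000 walk d0:-→d1:-→d2:-→d3:-→d4:H4→d5:-→d6:-→d7:-→d8:-→d9:-→d10:-→d11:-→d12:-→d13:-→d14:-→d15:-→d16:H5→d17:-→d18:-→d19:- -> H5
  add 0.0.0.0/0 -> H0 at depth 0
  lookup 170.215.134.82: bits 10 walk d0:H0→d1:-→d2:- -> H0
  lookup 220.251.1.194: bits 1 walk d0:H0→d1:- -> H0
  lookup 0.0.2.175: bits 00000000 walk d0:H0→d1:-→d2:-→d3:-→d4:H4→d5:-→d6:-→d7:-→d8:- -> H4
  lookup 1.228.253.179: bits 0000000 walk d0:H0→d1:-→d2:-→d3:-→d4:H4→d5:-→d6:-→d7:- -> H4
  lookup 144.0.0.0: bits 1001000 walk d0:H0→d1:-→d2:-→d3:-→d4:-→d5:-→d6:-→d7:H0 -> H0
  lookup 13.59.241.171: bits 0000 walk d0:H0→d1:-→d2:-→d3:-→d4:H4 -> H4
  add 145.192.0.0/12 -> H2 at depth 12
  del 0.0.0.0/4 (clear depth 4)
  add 145.198.0.0/16 -> H1 at depth 16
  lookup 145.197.37.21: bits 10010001110001 walk d0:H0→d1:-→d2:-→d3:-→d4:-→d5:-→d6:-→d7:H0→d8:-→d9:-→d10:-→d11:-→d12:H2→d13:-→d14:- -> H2
  add 0.0.0.0/0 -> H2 at depth 0
  add 145.128.0.0/9 -> H5 at depth 9
  add 0.252.28.0/24 -> H3 at depth 24
  del 145.192.0.0/12 (clear depth 12)

== LOOKUPS ==
["no-route","H2","H0","H0","H0","H0","H2","H0","H5","H0","H0","H4","H4","H0","H4","H2"]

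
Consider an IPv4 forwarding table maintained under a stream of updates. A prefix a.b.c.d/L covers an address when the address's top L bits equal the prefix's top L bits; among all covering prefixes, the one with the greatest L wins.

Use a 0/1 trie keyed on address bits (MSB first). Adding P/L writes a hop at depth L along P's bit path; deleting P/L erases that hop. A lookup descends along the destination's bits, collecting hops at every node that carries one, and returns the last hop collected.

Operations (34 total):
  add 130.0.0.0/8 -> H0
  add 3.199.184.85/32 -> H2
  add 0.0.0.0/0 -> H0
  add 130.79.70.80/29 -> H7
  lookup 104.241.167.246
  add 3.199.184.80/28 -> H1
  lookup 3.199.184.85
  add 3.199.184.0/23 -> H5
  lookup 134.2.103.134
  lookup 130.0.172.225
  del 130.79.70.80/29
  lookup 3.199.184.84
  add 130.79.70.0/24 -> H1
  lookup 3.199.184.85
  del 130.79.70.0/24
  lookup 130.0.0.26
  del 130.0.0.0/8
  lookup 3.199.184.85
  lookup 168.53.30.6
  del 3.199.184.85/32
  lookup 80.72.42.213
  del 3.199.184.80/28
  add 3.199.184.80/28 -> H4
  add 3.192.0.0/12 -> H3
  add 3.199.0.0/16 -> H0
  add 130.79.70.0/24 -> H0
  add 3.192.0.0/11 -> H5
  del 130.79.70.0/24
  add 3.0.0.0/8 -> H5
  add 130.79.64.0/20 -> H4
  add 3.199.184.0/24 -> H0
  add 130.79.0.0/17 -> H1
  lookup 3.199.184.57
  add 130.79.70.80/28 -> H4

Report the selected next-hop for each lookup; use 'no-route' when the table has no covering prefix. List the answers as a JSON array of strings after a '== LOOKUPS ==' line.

Process each operation:
  add 130.0.0.0/8 -> H0 at depth 8
  add 3.199.184.85/32 -> H2 at depth 32
  add 0.0.0.0/0 -> H0 at depth 0
  add 130.79.70.80/29 -> H7 at depth 29
  Q 104.241.167.246: descend 0 ; hops seen [H0] ; pick H0
  add 3.199.184.80/28 -> H1 at depth 28
  Q 3.199.184.85: descend 00000011110001111011100001010101 ; hops seen [H0,H1,H2] ; pick H2
  add 3.199.184.0/23 -> H5 at depth 23
  Q 134.2.103.134: descend 10000 ; hops seen [H0] ; pick H0
  Q 130.0.172.225: descend 100000100 ; hops seen [H0,H0] ; pick H0
  - 130.79.70.80/29 clear@29
  Q 3.199.184.84: descend 0000001111000111101110000101010 ; hops seen [H0,H5,H1] ; pick H1
  add 130.79.70.0/24 -> H1 at depth 24
  Q 3.199.184.85: descend 00000011110001111011100001010101 ; hops seen [H0,H5,H1,H2] ; pick H2
  - 130.79.70.0/24 clear@24
  Q 130.0.0.26: descend 100000100 ; hops seen [H0,H0] ; pick H0
  - 130.0.0.0/8 clear@8
  Q 3.199.184.85: descend 00000011110001111011100001010101 ; hops seen [H0,H5,H1,H2] ; pick H2
  Q 168.53.30.6: descend 10 ; hops seen [H0] ; pick H0
  - 3.199.184.85/32 clear@32
  Q 80.72.42.213: descend 0 ; hops seen [H0] ; pick H0
  - 3.199.184.80/28 clear@28
  add 3.199.184.80/28 -> H4 at depth 28
  add 3.192.0.0/12 -> H3 at depth 12
  add 3.199.0.0/16 -> H0 at depth 16
  add 130.79.70.0/24 -> H0 at depth 24
  add 3.192.0.0/11 -> H5 at depth 11
  - 130.79.70.0/24 clear@24
  add 3.0.0.0/8 -> H5 at depth 8
  add 130.79.64.0/20 -> H4 at depth 20
  add 3.199.184.0/24 -> H0 at depth 24
  add 130.79.0.0/17 -> H1 at depth 17
  Q 3.199.184.57: descend 0000001111000111101110000 ; hops seen [H0,H5,H5,H3,H0,H5,H0] ; pick H0
  add 130.79.70.80/28 -> H4 at depth 28

== LOOKUPS ==
["H0","H2","H0","H0","H1","H2","H0","H2","H0","H0","H0"]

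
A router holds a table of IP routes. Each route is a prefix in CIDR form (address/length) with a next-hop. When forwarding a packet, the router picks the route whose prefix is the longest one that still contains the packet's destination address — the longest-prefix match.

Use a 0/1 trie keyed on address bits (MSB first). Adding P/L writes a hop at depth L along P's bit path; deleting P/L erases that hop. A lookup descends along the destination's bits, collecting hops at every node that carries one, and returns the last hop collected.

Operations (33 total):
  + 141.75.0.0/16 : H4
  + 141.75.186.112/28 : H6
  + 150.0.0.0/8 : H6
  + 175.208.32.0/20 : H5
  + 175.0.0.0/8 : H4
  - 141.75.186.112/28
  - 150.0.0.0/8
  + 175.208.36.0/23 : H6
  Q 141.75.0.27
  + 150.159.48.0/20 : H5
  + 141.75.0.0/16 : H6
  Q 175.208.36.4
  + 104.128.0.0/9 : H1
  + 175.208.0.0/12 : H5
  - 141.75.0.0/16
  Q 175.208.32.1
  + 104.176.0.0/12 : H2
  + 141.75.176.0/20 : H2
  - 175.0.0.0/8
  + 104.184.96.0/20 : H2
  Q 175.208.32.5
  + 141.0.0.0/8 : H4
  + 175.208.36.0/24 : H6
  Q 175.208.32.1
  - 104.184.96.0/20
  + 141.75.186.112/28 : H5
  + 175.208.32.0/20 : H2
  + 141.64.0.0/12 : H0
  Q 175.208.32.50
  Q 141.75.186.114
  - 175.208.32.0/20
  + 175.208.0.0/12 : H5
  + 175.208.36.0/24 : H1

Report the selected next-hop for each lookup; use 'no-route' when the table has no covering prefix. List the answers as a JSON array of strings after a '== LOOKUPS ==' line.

Apply in order:
  + 141.75.0.0/16 (H4) depth=16
  + 141.75.186.112/28 (H6) depth=28
  + 150.0.0.0/8 (H6) depth=8
  + 175.208.32.0/20 (H5) depth=20
  + 175.0.0.0/8 (H4) depth=8
  del 141.75.186.112/28 (clear depth 28)
  del 150.0.0.0/8 (clear depth 8)
  + 175.208.36.0/23 (H6) depth=23
  ? 141.75.0.27  path d0:-→d1:-→d2:-→d3:-→d4:-→d5:-→d6:-→d7:-→d8:-→d9:-→d10:-→d11:-→d12:-→d13:-→d14:-→d15:-→d16:H4  best=H4
  + 150.159.48.0/20 (H5) depth=20
  + 141.75.0.0/16 (H6) depth=16
  ? 175.208.36.4  path d0:-→d1:-→d2:-→d3:-→d4:-→d5:-→d6:-→d7:-→d8:H4→d9:-→d10:-→d11:-→d12:-→d13:-→d14:-→d15:-→d16:-→d17:-→d18:-→d19:-→d20:H5→d21:-→d22:-→d23:H6  best=H6
  + 104.128.0.0/9 (H1) depth=9
  + 175.208.0.0/12 (H5) depth=12
  del 141.75.0.0/16 (clear depth 16)
  ? 175.208.32.1  path d0:-→d1:-→d2:-→d3:-→d4:-→d5:-→d6:-→d7:-→d8:H4→d9:-→d10:-→d11:-→d12:H5→d13:-→d14:-→d15:-→d16:-→d17:-→d18:-→d19:-→d20:H5→d21:-  best=H5
  + 104.176.0.0/12 (H2) depth=12
  + 141.75.176.0/20 (H2) depth=20
  del 175.0.0.0/8 (clear depth 8)
  + 104.184.96.0/20 (H2) depth=20
  ? 175.208.32.5  path d0:-→d1:-→d2:-→d3:-→d4:-→d5:-→d6:-→d7:-→d8:-→d9:-→d10:-→d11:-→d12:H5→d13:-→d14:-→d15:-→d16:-→d17:-→d18:-→d19:-→d20:H5→d21:-  best=H5
  + 141.0.0.0/8 (H4) depth=8
  + 175.208.36.0/24 (H6) depth=24
  ? 175.208.32.1  path d0:-→d1:-→d2:-→d3:-→d4:-→d5:-→d6:-→d7:-→d8:-→d9:-→d10:-→d11:-→d12:H5→d13:-→d14:-→d15:-→d16:-→d17:-→d18:-→d19:-→d20:H5→d21:-  best=H5
  del 104.184.96.0/20 (clear depth 20)
  + 141.75.186.112/28 (H5) depth=28
  + 175.208.32.0/20 (H2) depth=20
  + 141.64.0.0/12 (H0) depth=12
  ? 175.208.32.50  path d0:-→d1:-→d2:-→d3:-→d4:-→d5:-→d6:-→d7:-→d8:-→d9:-→d10:-→d11:-→d12:H5→d13:-→d14:-→d15:-→d16:-→d17:-→d18:-→d19:-→d20:H2→d21:-  best=H2
  ? 141.75.186.114  path d0:-→d1:-→d2:-→d3:-→d4:-→d5:-→d6:-→d7:-→d8:H4→d9:-→d10:-→d11:-→d12:H0→d13:-→d14:-→d15:-→d16:-→d17:-→d18:-→d19:-→d20:H2→d21:-→d22:-→d23:-→d24:-→d25:-→d26:-→d27:-→d28:H5  best=H5
  del 175.208.32.0/20 (clear depth 20)
  + 175.208.0.0/12 (H5) depth=12
  + 175.208.36.0/24 (H1) depth=24

== LOOKUPS ==
["H4","H6","H5","H5","H5","H2","H5"]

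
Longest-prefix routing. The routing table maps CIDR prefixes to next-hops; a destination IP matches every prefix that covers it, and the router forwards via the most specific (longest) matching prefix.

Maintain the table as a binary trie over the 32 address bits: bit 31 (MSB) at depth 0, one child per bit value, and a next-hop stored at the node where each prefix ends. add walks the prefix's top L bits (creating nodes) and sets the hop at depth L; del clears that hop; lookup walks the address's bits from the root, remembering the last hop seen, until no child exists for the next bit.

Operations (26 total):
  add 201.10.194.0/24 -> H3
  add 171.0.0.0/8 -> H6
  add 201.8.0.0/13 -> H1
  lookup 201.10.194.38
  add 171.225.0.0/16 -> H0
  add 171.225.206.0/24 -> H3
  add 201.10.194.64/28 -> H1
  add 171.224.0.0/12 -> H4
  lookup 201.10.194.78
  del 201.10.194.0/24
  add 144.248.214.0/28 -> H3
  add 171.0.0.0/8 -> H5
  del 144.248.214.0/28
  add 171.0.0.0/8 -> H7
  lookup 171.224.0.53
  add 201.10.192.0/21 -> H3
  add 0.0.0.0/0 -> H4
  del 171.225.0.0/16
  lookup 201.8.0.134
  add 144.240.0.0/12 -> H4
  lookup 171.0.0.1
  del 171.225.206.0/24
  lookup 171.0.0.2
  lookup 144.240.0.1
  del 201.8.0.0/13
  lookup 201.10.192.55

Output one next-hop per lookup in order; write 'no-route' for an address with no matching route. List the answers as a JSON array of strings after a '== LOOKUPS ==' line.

Apply in order:
  + 201.10.194.0/24 (H3) depth=24
  + 171.0.0.0/8 (H6) depth=8
  + 201.8.0.0/13 (H1) depth=13
  lookup 201.10.194.38: bits 110010010000101011000010 walk d0:-→d1:-→d2:-→d3:-→d4:-→d5:-→d6:-→d7:-→d8:-→d9:-→d10:-→d11:-→d12:-→d13:H1→d14:-→d15:-→d16:-→d17:-→d18:-→d19:-→d20:-→d21:-→d22:-→d23:-→d24:H3 -> H3
  + 171.225.0.0/16 (H0) depth=16
  + 171.225.206.0/24 (H3) depth=24
  + 201.10.194.64/28 (H1) depth=28
  + 171.224.0.0/12 (H4) depth=12
  lookup 201.10.194.78: bits 1100100100001010110000100100 walk d0:-→d1:-→d2:-→d3:-→d4:-→d5:-→d6:-→d7:-→d8:-→d9:-→d10:-→d11:-→d12:-→d13:H1→d14:-→d15:-→d16:-→d17:-→d18:-→d19:-→d20:-→d21:-→d22:-→d23:-→d24:H3→d25:-→d26:-→d27:-→d28:H1 -> H1
  del 201.10.194.0/24 (clear depth 24)
  + 144.248.214.0/28 (H3) depth=28
  + 171.0.0.0/8 (H5) depth=8
  del 144.248.214.0/28 (clear depth 28)
  + 171.0.0.0/8 (H7) depth=8
  lookup 171.224.0.53: bits 101010111110000 walk d0:-→d1:-→d2:-→d3:-→d4:-→d5:-→d6:-→d7:-→d8:H7→d9:-→d10:-→d11:-→d12:H4→d13:-→d14:-→d15:- -> H4
  + 201.10.192.0/21 (H3) depth=21
  + 0.0.0.0/0 (H4) depth=0
  del 171.225.0.0/16 (clear depth 16)
  lookup 201.8.0.134: bits 11001001000010 walk d0:H4→d1:-→d2:-→d3:-→d4:-→d5:-→d6:-→d7:-→d8:-→d9:-→d10:-→d11:-→d12:-→d13:H1→d14:- -> H1
  + 144.240.0.0/12 (H4) depth=12
  lookup 171.0.0.1: bits 10101011 walk d0:H4→d1:-→d2:-→d3:-→d4:-→d5:-→d6:-→d7:-→d8:H7 -> H7
  del 171.225.206.0/24 (clear depth 24)
  lookup 171.0.0.2: bits 10101011 walk d0:H4→d1:-→d2:-→d3:-→d4:-→d5:-→d6:-→d7:-→d8:H7 -> H7
  lookup 144.240.0.1: bits 100100001111 walk d0:H4→d1:-→d2:-→d3:-→d4:-→d5:-→d6:-→d7:-→d8:-→d9:-→d10:-→d11:-→d12:H4 -> H4
  del 201.8.0.0/13 (clear depth 13)
  lookup 201.10.192.55: bits 1100100100001010110000 walk d0:H4→d1:-→d2:-→d3:-→d4:-→d5:-→d6:-→d7:-→d8:-→d9:-→d10:-→d11:-→d12:-→d13:-→d14:-→d15:-→d16:-→d17:-→d18:-→d19:-→d20:-→d21:H3→d22:- -> H3

== LOOKUPS ==
["H3","H1","H4","H1","H7","H7","H4","H3"]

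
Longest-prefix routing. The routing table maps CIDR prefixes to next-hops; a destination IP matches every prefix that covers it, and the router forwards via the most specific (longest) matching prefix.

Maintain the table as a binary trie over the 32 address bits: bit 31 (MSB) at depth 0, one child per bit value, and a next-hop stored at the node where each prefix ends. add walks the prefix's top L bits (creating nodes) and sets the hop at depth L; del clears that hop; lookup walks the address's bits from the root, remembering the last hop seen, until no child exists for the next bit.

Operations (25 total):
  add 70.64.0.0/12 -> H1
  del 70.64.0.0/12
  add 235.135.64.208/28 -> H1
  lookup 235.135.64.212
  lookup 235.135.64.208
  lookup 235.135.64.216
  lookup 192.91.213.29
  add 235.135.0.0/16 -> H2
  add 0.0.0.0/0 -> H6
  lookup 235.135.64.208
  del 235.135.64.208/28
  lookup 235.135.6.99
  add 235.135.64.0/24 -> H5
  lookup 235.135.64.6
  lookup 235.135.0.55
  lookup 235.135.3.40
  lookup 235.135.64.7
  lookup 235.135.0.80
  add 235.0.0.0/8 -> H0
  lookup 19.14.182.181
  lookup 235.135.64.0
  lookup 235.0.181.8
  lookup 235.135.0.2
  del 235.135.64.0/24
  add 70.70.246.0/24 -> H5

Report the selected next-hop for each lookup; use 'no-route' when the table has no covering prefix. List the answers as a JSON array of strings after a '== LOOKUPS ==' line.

Apply in order:
  + 70.64.0.0/12 (H1) depth=12
  del 70.64.0.0/12 (clear depth 12)
  + 235.135.64.208/28 (H1) depth=28
  ? 235.135.64.212  path d0:-→d1:-→d2:-→d3:-→d4:-→d5:-→d6:-→d7:-→d8:-→d9:-→d10:-→d11:-→d12:-→d13:-→d14:-→d15:-→d16:-→d17:-→d18:-→d19:-→d20:-→d21:-→d22:-→d23:-→d24:-→d25:-→d26:-→d27:-→d28:H1  best=H1
  ? 235.135.64.208  path d0:-→d1:-→d2:-→d3:-→d4:-→d5:-→d6:-→d7:-→d8:-→d9:-→d10:-→d11:-→d12:-→d13:-→d14:-→d15:-→d16:-→d17:-→d18:-→d19:-→d20:-→d21:-→d22:-→d23:-→d24:-→d25:-→d26:-→d27:-→d28:H1  best=H1
  ? 235.135.64.216  path d0:-→d1:-→d2:-→d3:-→d4:-→d5:-→d6:-→d7:-→d8:-→d9:-→d10:-→d11:-→d12:-→d13:-→d14:-→d15:-→d16:-→d17:-→d18:-→d19:-→d20:-→d21:-→d22:-→d23:-→d24:-→d25:-→d26:-→d27:-→d28:H1  best=H1
  ? 192.91.213.29  path d0:-→d1:-→d2:-  best=no-route
  + 235.135.0.0/16 (H2) depth=16
  + 0.0.0.0/0 (H6) depth=0
  ? 235.135.64.208  path d0:H6→d1:-→d2:-→d3:-→d4:-→d5:-→d6:-→d7:-→d8:-→d9:-→d10:-→d11:-→d12:-→d13:-→d14:-→d15:-→d16:H2→d17:-→d18:-→d19:-→d20:-→d21:-→d22:-→d23:-→d24:-→d25:-→d26:-→d27:-→d28:H1  best=H1
  del 235.135.64.208/28 (clear depth 28)
  ? 235.135.6.99  path d0:H6→d1:-→d2:-→d3:-→d4:-→d5:-→d6:-→d7:-→d8:-→d9:-→d10:-→d11:-→d12:-→d13:-→d14:-→d15:-→d16:H2→d17:-  best=H2
  + 235.135.64.0/24 (H5) depth=24
  ? 235.135.64.6  path d0:H6→d1:-→d2:-→d3:-→d4:-→d5:-→d6:-→d7:-→d8:-→d9:-→d10:-→d11:-→d12:-→d13:-→d14:-→d15:-→d16:H2→d17:-→d18:-→d19:-→d20:-→d21:-→d22:-→d23:-→d24:H5  best=H5
  ? 235.135.0.55  path d0:H6→d1:-→d2:-→d3:-→d4:-→d5:-→d6:-→d7:-→d8:-→d9:-→d10:-→d11:-→d12:-→d13:-→d14:-→d15:-→d16:H2→d17:-  best=H2
  ? 235.135.3.40  path d0:H6→d1:-→d2:-→d3:-→d4:-→d5:-→d6:-→d7:-→d8:-→d9:-→d10:-→d11:-→d12:-→d13:-→d14:-→d15:-→d16:H2→d17:-  best=H2
  ? 235.135.64.7  path d0:H6→d1:-→d2:-→d3:-→d4:-→d5:-→d6:-→d7:-→d8:-→d9:-→d10:-→d11:-→d12:-→d13:-→d14:-→d15:-→d16:H2→d17:-→d18:-→d19:-→d20:-→d21:-→d22:-→d23:-→d24:H5  best=H5
  ? 235.135.0.80  path d0:H6→d1:-→d2:-→d3:-→d4:-→d5:-→d6:-→d7:-→d8:-→d9:-→d10:-→d11:-→d12:-→d13:-→d14:-→d15:-→d16:H2→d17:-  best=H2
  + 235.0.0.0/8 (H0) depth=8
  ? 19.14.182.181  path d0:H6→d1:-  best=H6
  ? 235.135.64.0  path d0:H6→d1:-→d2:-→d3:-→d4:-→d5:-→d6:-→d7:-→d8:H0→d9:-→d10:-→d11:-→d12:-→d13:-→d14:-→d15:-→d16:H2→d17:-→d18:-→d19:-→d20:-→d21:-→d22:-→d23:-→d24:H5  best=H5
  ? 235.0.181.8  path d0:H6→d1:-→d2:-→d3:-→d4:-→d5:-→d6:-→d7:-→d8:H0  best=H0
  ? 235.135.0.2  path d0:H6→d1:-→d2:-→d3:-→d4:-→d5:-→d6:-→d7:-→d8:H0→d9:-→d10:-→d11:-→d12:-→d13:-→d14:-→d15:-→d16:H2→d17:-  best=H2
  del 235.135.64.0/24 (clear depth 24)
  + 70.70.246.0/24 (H5) depth=24

== LOOKUPS ==
["H1","H1","H1","no-route","H1","H2","H5","H2","H2","H5","H2","H6","H5","H0","H2"]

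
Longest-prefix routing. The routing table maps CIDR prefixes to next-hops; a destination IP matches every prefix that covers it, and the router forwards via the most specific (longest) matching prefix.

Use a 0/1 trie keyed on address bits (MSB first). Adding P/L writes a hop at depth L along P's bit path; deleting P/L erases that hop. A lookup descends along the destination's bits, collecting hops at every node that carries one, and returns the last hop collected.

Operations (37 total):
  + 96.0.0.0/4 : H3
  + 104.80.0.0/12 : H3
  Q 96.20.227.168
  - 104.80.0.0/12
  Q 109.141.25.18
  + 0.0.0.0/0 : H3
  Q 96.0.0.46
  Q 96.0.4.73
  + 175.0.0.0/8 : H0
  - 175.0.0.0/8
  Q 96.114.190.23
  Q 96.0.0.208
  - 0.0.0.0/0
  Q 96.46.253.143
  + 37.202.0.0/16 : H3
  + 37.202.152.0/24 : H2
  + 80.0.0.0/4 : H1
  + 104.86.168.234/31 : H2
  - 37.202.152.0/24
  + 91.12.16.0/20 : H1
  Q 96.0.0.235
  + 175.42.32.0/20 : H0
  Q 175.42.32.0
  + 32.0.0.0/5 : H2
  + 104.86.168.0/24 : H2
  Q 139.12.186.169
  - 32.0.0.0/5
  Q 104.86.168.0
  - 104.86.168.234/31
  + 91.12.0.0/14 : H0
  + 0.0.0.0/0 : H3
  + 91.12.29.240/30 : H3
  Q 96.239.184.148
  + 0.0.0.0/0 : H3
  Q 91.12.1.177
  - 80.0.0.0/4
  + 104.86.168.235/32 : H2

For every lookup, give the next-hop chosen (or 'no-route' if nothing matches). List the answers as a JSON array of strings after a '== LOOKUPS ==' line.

Trace:
  add 96.0.0.0/4 -> H3 at depth 4
  add 104.80.0.0/12 -> H3 at depth 12
  lookup 96.20.227.168: bits 0110 walk d0:-→d1:-→d2:-→d3:-→d4:H3 -> H3
  del 104.80.0.0/12 (clear depth 12)
  lookup 109.141.25.18: bits 01101 walk d0:-→d1:-→d2:-→d3:-→d4:H3→d5:- -> H3
  add 0.0.0.0/0 -> H3 at depth 0
  lookup 96.0.0.46: bits 0110 walk d0:H3→d1:-→d2:-→d3:-→d4:H3 -> H3
  lookup 96.0.4.73: bits 0110 walk d0:H3→d1:-→d2:-→d3:-→d4:H3 -> H3
  add 175.0.0.0/8 -> H0 at depth 8
  del 175.0.0.0/8 (clear depth 8)
  lookup 96.114.190.23: bits 0110 walk d0:H3→d1:-→d2:-→d3:-→d4:H3 -> H3
  lookup 96.0.0.208: bits 0110 walk d0:H3→d1:-→d2:-→d3:-→d4:H3 -> H3
  del 0.0.0.0/0 (clear depth 0)
  lookup 96.46.253.143: bits 0110 walk d0:-→d1:-→d2:-→d3:-→d4:H3 -> H3
  add 37.202.0.0/16 -> H3 at depth 16
  add 37.202.152.0/24 -> H2 at depth 24
  add 80.0.0.0/4 -> H1 at depth 4
  add 104.86.168.234/31 -> H2 at depth 31
  del 37.202.152.0/24 (clear depth 24)
  add 91.12.16.0/20 -> H1 at depth 20
  lookup 96.0.0.235: bits 0110 walk d0:-→d1:-→d2:-→d3:-→d4:H3 -> H3
  add 175.42.32.0/20 -> H0 at depth 20
  lookup 175.42.32.0: bits 10101111001010100010 walk d0:-→d1:-→d2:-→d3:-→d4:-→d5:-→d6:-→d7:-→d8:-→d9:-→d10:-→d11:-→d12:-→d13:-→d14:-→d15:-→d16:-→d17:-→d18:-→d19:-→d20:H0 -> H0
  add 32.0.0.0/5 -> H2 at depth 5
  add 104.86.168.0/24 -> H2 at depth 24
  lookup 139.12.186.169: bits 10 walk d0:-→d1:-→d2:- -> no-route
  del 32.0.0.0/5 (clear depth 5)
  lookup 104.86.168.0: bits 011010000101011010101000 walk d0:-→d1:-→d2:-→d3:-→d4:H3→d5:-→d6:-→d7:-→d8:-→d9:-→d10:-→d11:-→d12:-→d13:-→d14:-→d15:-→d16:-→d17:-→d18:-→d19:-→d20:-→d21:-→d22:-→d23:-→d24:H2 -> H2
  del 104.86.168.234/31 (clear depth 31)
  add 91.12.0.0/14 -> H0 at depth 14
  add 0.0.0.0/0 -> H3 at depth 0
  add 91.12.29.240/30 -> H3 at depth 30
  lookup 96.239.184.148: bits 0110 walk d0:H3→d1:-→d2:-→d3:-→d4:H3 -> H3
  add 0.0.0.0/0 -> H3 at depth 0
  lookup 91.12.1.177: bits 0101101100001100000 walk d0:H3→d1:-→d2:-→d3:-→d4:H1→d5:-→d6:-→d7:-→d8:-→d9:-→d10:-→d11:-→d12:-→d13:-→d14:H0→d15:-→d16:-→d17:-→d18:-→d19:- -> H0
  del 80.0.0.0/4 (clear depth 4)
  add 104.86.168.235/32 -> H2 at depth 32

== LOOKUPS ==
["H3","H3","H3","H3","H3","H3","H3","H3","H0","no-route","H2","H3","H0"]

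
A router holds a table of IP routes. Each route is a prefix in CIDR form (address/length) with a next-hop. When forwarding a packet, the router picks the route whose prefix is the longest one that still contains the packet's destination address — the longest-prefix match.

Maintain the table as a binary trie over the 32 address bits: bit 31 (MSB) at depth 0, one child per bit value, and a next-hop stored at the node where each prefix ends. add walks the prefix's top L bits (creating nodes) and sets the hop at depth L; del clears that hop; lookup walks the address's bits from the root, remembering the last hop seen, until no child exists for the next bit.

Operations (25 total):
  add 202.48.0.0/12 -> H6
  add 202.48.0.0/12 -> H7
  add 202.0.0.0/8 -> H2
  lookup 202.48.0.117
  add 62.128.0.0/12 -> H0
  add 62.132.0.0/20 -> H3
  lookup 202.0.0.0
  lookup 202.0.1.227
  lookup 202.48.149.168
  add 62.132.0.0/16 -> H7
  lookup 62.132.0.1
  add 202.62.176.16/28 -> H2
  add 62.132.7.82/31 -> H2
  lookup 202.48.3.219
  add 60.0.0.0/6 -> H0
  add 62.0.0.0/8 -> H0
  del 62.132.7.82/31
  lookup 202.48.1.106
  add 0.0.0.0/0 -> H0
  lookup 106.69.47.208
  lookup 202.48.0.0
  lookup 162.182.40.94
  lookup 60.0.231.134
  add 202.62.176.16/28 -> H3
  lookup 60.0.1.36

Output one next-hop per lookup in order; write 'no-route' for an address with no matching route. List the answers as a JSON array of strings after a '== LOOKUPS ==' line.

Apply in order:
  add 202.48.0.0/12 -> H6 at depth 12
  add 202.48.0.0/12 -> H7 at depth 12
  add 202.0.0.0/8 -> H2 at depth 8
  ? 202.48.0.117  path d0:-→d1:-→d2:-→d3:-→d4:-→d5:-→d6:-→d7:-→d8:H2→d9:-→d10:-→d11:-→d12:H7  best=H7
  add 62.128.0.0/12 -> H0 at depth 12
  add 62.132.0.0/20 -> H3 at depth 20
  ? 202.0.0.0  path d0:-→d1:-→d2:-→d3:-→d4:-→d5:-→d6:-→d7:-→d8:H2→d9:-→d10:-  best=H2
  ? 202.0.1.227  path d0:-→d1:-→d2:-→d3:-→d4:-→d5:-→d6:-→d7:-→d8:H2→d9:-→d10:-  best=H2
  ? 202.48.149.168  path d0:-→d1:-→d2:-→d3:-→d4:-→d5:-→d6:-→d7:-→d8:H2→d9:-→d10:-→d11:-→d12:H7  best=H7
  add 62.132.0.0/16 -> H7 at depth 16
  ? 62.132.0.1  path d0:-→d1:-→d2:-→d3:-→d4:-→d5:-→d6:-→d7:-→d8:-→d9:-→d10:-→d11:-→d12:H0→d13:-→d14:-→d15:-→d16:H7→d17:-→d18:-→d19:-→d20:H3  best=H3
  add 202.62.176.16/28 -> H2 at depth 28
  add 62.132.7.82/31 -> H2 at depth 31
  ? 202.48.3.219  path d0:-→d1:-→d2:-→d3:-→d4:-→d5:-→d6:-→d7:-→d8:H2→d9:-→d10:-→d11:-→d12:H7  best=H7
  add 60.0.0.0/6 -> H0 at depth 6
  add 62.0.0.0/8 -> H0 at depth 8
  del 62.132.7.82/31 (clear depth 31)
  ? 202.48.1.106  path d0:-→d1:-→d2:-→d3:-→d4:-→d5:-→d6:-→d7:-→d8:H2→d9:-→d10:-→d11:-→d12:H7  best=H7
  add 0.0.0.0/0 -> H0 at depth 0
  ? 106.69.47.208  path d0:H0→d1:-  best=H0
  ? 202.48.0.0  path d0:H0→d1:-→d2:-→d3:-→d4:-→d5:-→d6:-→d7:-→d8:H2→d9:-→d10:-→d11:-→d12:H7  best=H7
  ? 162.182.40.94  path d0:H0→d1:-  best=H0
  ? 60.0.231.134  path d0:H0→d1:-→d2:-→d3:-→d4:-→d5:-→d6:H0  best=H0
  add 202.62.176.16/28 -> H3 at depth 28
  ? 60.0.1.36  path d0:H0→d1:-→d2:-→d3:-→d4:-→d5:-→d6:H0  best=H0

== LOOKUPS ==
["H7","H2","H2","H7","H3","H7","H7","H0","H7","H0","H0","H0"]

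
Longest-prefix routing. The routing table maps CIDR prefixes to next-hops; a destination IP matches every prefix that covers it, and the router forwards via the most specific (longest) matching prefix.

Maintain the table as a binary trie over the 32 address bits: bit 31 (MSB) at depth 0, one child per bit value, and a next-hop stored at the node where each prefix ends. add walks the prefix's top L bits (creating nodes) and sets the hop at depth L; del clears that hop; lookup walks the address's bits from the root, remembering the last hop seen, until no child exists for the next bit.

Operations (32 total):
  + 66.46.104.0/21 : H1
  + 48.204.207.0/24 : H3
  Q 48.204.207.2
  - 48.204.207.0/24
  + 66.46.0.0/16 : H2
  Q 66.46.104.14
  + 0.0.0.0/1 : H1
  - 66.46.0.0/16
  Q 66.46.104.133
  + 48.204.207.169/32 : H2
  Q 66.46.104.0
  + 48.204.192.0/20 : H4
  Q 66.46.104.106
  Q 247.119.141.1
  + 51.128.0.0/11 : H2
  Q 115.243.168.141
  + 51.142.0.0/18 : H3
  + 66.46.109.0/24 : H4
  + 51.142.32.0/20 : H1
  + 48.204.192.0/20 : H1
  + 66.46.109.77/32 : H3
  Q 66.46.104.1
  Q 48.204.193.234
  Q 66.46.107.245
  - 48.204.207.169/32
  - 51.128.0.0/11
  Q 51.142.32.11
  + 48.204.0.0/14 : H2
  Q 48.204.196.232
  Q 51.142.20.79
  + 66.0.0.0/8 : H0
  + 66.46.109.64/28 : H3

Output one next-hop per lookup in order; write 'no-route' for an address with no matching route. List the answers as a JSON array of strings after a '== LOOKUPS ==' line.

Apply in order:
  add 66.46.104.0/21 -> H1 at depth 21
  add 48.204.207.0/24 -> H3 at depth 24
  ? 48.204.207.2  path d0:-→d1:-→d2:-→d3:-→d4:-→d5:-→d6:-→d7:-→d8:-→d9:-→d10:-→d11:-→d12:-→d13:-→d14:-→d15:-→d16:-→d17:-→d18:-→d19:-→d20:-→d21:-→d22:-→d23:-→d24:H3  best=H3
  del 48.204.207.0/24 (clear depth 24)
  add 66.46.0.0/16 -> H2 at depth 16
  ? 66.46.104.14  path d0:-→d1:-→d2:-→d3:-→d4:-→d5:-→d6:-→d7:-→d8:-→d9:-→d10:-→d11:-→d12:-→d13:-→d14:-→d15:-→d16:H2→d17:-→d18:-→d19:-→d20:-→d21:H1  best=H1
  add 0.0.0.0/1 -> H1 at depth 1
  del 66.46.0.0/16 (clear depth 16)
  ? 66.46.104.133  path d0:-→d1:H1→d2:-→d3:-→d4:-→d5:-→d6:-→d7:-→d8:-→d9:-→d10:-→d11:-→d12:-→d13:-→d14:-→d15:-→d16:-→d17:-→d18:-→d19:-→d20:-→d21:H1  best=H1
  add 48.204.207.169/32 -> H2 at depth 32
  ? 66.46.104.0  path d0:-→d1:H1→d2:-→d3:-→d4:-→d5:-→d6:-→d7:-→d8:-→d9:-→d10:-→d11:-→d12:-→d13:-→d14:-→d15:-→d16:-→d17:-→d18:-→d19:-→d20:-→d21:H1  best=H1
  add 48.204.192.0/20 -> H4 at depth 20
  ? 66.46.104.106  path d0:-→d1:H1→d2:-→d3:-→d4:-→d5:-→d6:-→d7:-→d8:-→d9:-→d10:-→d11:-→d12:-→d13:-→d14:-→d15:-→d16:-→d17:-→d18:-→d19:-→d20:-→d21:H1  best=H1
  ? 247.119.141.1  path d0:-  best=no-route
  add 51.128.0.0/11 -> H2 at depth 11
  ? 115.243.168.141  path d0:-→d1:H1→d2:-  best=H1
  add 51.142.0.0/18 -> H3 at depth 18
  add 66.46.109.0/24 -> H4 at depth 24
  add 51.142.32.0/20 -> H1 at depth 20
  add 48.204.192.0/20 -> H1 at depth 20
  add 66.46.109.77/32 -> H3 at depth 32
  ? 66.46.104.1  path d0:-→d1:H1→d2:-→d3:-→d4:-→d5:-→d6:-→d7:-→d8:-→d9:-→d10:-→d11:-→d12:-→d13:-→d14:-→d15:-→d16:-→d17:-→d18:-→d19:-→d20:-→d21:H1  best=H1
  ? 48.204.193.234  path d0:-→d1:H1→d2:-→d3:-→d4:-→d5:-→d6:-→d7:-→d8:-→d9:-→d10:-→d11:-→d12:-→d13:-→d14:-→d15:-→d16:-→d17:-→d18:-→d19:-→d20:H1  best=H1
  ? 66.46.107.245  path d0:-→d1:H1→d2:-→d3:-→d4:-→d5:-→d6:-→d7:-→d8:-→d9:-→d10:-→d11:-→d12:-→d13:-→d14:-→d15:-→d16:-→d17:-→d18:-→d19:-→d20:-→d21:H1  best=H1
  del 48.204.207.169/32 (clear depth 32)
  del 51.128.0.0/11 (clear depth 11)
  ? 51.142.32.11  path d0:-→d1:H1→d2:-→d3:-→d4:-→d5:-→d6:-→d7:-→d8:-→d9:-→d10:-→d11:-→d12:-→d13:-→d14:-→d15:-→d16:-→d17:-→d18:H3→d19:-→d20:H1  best=H1
  add 48.204.0.0/14 -> H2 at depth 14
  ? 48.204.196.232  path d0:-→d1:H1→d2:-→d3:-→d4:-→d5:-→d6:-→d7:-→d8:-→d9:-→d10:-→d11:-→d12:-→d13:-→d14:H2→d15:-→d16:-→d17:-→d18:-→d19:-→d20:H1  best=H1
  ? 51.142.20.79  path d0:-→d1:H1→d2:-→d3:-→d4:-→d5:-→d6:-→d7:-→d8:-→d9:-→d10:-→d11:-→d12:-→d13:-→d14:-→d15:-→d16:-→d17:-→d18:H3  best=H3
  add 66.0.0.0/8 -> H0 at depth 8
  add 66.46.109.64/28 -> H3 at depth 28

== LOOKUPS ==
["H3","H1","H1","H1","H1","no-route","H1","H1","H1","H1","H1","H1","H3"]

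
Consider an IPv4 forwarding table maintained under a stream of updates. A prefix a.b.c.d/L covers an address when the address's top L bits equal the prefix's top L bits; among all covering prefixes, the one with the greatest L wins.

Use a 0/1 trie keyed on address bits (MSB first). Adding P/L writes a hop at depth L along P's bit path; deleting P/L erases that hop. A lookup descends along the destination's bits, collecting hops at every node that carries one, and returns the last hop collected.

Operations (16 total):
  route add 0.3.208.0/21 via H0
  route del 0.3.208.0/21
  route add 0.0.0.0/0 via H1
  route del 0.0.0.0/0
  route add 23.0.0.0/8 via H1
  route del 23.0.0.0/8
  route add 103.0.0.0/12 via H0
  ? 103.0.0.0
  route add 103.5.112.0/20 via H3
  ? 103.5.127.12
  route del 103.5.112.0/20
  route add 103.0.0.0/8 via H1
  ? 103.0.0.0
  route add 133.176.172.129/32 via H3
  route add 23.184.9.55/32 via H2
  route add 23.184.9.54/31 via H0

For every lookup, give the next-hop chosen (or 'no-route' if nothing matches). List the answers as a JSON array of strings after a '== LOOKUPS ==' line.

Trace:
  add 0.3.208.0/21 -> H0 at depth 21
  del 0.3.208.0/21 (clear depth 21)
  add 0.0.0.0/0 -> H1 at depth 0
  del 0.0.0.0/0 (clear depth 0)
  add 23.0.0.0/8 -> H1 at depth 8
  del 23.0.0.0/8 (clear depth 8)
  add 103.0.0.0/12 -> H0 at depth 12
  lookup 103.0.0.0: bits 011001110000 walk d0:-→d1:-→d2:-→d3:-→d4:-→d5:-→d6:-→d7:-→d8:-→d9:-→d10:-→d11:-→d12:H0 -> H0
  add 103.5.112.0/20 -> H3 at depth 20
  lookup 103.5.127.12: bits 01100111000001010111 walk d0:-→d1:-→d2:-→d3:-→d4:-→d5:-→d6:-→d7:-→d8:-→d9:-→d10:-→d11:-→d12:H0→d13:-→d14:-→d15:-→d16:-→d17:-→d18:-→d19:-→d20:H3 -> H3
  del 103.5.112.0/20 (clear depth 20)
  add 103.0.0.0/8 -> H1 at depth 8
  lookup 103.0.0.0: bits 0110011100000 walk d0:-→d1:-→d2:-→d3:-→d4:-→d5:-→d6:-→d7:-→d8:H1→d9:-→d10:-→d11:-→d12:H0→d13:- -> H0
  add 133.176.172.129/32 -> H3 at depth 32
  add 23.184.9.55/32 -> H2 at depth 32
  add 23.184.9.54/31 -> H0 at depth 31

== LOOKUPS ==
["H0","H3","H0"]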